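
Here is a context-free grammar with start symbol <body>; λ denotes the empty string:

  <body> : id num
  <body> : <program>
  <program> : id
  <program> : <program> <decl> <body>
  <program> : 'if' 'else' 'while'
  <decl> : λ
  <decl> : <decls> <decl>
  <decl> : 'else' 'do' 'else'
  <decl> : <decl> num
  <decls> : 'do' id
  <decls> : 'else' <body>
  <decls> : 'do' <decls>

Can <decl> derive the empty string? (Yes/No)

<decl> has an λ-production, so <decl> ⇒ λ.

Yes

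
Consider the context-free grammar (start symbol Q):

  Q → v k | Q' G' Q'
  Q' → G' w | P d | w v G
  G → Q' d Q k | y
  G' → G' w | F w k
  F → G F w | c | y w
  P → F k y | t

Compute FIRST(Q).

{ c, t, v, w, y }

Q → v k contributes {v}.
From Q → Q' G' Q': add FIRST(Q') = { c, t, w, y }.
Union: FIRST(Q) = { c, t, v, w, y }.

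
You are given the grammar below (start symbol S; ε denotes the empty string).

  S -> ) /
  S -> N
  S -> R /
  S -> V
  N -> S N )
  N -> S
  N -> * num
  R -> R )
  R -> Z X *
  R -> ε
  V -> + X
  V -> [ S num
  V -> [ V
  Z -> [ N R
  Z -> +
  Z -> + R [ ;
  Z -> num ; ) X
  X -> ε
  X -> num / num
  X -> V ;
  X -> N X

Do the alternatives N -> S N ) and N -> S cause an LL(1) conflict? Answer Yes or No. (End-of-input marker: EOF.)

FIRST(S N )) = { ), *, +, /, [, num } and FIRST(S) = { ), *, +, /, [, num }.
Both contain ), so the two alternatives are not disjoint — LL(1) conflict.

Yes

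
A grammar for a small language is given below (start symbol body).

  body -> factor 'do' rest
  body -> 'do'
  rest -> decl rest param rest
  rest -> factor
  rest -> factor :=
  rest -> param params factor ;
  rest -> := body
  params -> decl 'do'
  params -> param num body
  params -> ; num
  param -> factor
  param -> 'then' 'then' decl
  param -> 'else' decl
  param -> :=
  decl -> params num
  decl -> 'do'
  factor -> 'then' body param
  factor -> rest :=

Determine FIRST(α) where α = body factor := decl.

{ 'do', 'else', 'then', :=, ; }

Add FIRST(body) = { 'do', 'else', 'then', :=, ; }; body is not nullable, stop.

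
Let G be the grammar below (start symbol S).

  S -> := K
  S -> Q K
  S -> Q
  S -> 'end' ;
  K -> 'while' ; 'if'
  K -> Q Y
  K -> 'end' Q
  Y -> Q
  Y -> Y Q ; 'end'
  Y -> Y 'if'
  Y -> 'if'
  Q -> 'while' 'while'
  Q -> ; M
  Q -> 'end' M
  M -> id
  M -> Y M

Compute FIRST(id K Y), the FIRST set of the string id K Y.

id is a terminal; add {id} and stop.

{ id }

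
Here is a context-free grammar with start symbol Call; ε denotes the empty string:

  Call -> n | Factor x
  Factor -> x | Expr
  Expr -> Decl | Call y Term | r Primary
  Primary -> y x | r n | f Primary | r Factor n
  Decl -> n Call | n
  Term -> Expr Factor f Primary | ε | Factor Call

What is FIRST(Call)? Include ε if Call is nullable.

{ n, r, x }

Call -> n contributes {n}.
From Call -> Factor x: add FIRST(Factor) = { n, r, x }.
Union: FIRST(Call) = { n, r, x }.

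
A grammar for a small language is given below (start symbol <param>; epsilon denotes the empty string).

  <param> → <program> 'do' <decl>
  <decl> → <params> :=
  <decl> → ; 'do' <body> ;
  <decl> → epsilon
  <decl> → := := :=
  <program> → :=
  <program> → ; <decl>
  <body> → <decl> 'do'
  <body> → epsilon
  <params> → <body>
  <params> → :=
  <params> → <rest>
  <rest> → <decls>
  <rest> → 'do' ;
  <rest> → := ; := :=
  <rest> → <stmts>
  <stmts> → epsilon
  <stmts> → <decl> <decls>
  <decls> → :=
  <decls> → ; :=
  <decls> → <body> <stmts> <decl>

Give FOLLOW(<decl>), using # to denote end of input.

{ #, 'do', :=, ; }

In <param> → <program> 'do' <decl>: <decl> is at the end, add FOLLOW(<param>) = { # }.
In <program> → ; <decl>: <decl> is at the end, add FOLLOW(<program>) = { 'do' }.
In <body> → <decl> 'do': add FIRST('do') = { 'do' }.
In <stmts> → <decl> <decls>: add FIRST(<decls>)\{epsilon} = { 'do', :=, ; }.
  Since <decls> is nullable, also add FOLLOW(<stmts>) = { 'do', :=, ; }.
In <decls> → <body> <stmts> <decl>: <decl> is at the end, add FOLLOW(<decls>) = { 'do', :=, ; }.
Union: FOLLOW(<decl>) = { #, 'do', :=, ; }.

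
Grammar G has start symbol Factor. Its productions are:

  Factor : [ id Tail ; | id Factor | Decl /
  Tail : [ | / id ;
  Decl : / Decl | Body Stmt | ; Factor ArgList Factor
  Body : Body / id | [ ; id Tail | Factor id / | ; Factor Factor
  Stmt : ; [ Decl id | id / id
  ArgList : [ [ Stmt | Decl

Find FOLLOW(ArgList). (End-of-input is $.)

{ /, ;, [, id }

In Decl : ; Factor ArgList Factor: add FIRST(Factor) = { /, ;, [, id }.
Union: FOLLOW(ArgList) = { /, ;, [, id }.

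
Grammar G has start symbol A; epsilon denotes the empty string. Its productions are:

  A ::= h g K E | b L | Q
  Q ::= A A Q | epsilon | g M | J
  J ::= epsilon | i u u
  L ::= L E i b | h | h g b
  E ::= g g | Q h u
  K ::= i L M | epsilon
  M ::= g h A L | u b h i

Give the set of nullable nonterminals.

{ A, J, K, Q }

Directly nullable (have an epsilon-production): Q, J, K.
A ::= Q with every symbol nullable, so A is nullable.
No other nonterminal has a production whose RHS symbols are all nullable.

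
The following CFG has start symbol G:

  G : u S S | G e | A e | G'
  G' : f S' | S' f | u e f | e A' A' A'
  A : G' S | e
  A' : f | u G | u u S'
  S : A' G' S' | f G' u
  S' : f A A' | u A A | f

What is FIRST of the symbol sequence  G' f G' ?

{ e, f, u }

Add FIRST(G') = { e, f, u }; G' is not nullable, stop.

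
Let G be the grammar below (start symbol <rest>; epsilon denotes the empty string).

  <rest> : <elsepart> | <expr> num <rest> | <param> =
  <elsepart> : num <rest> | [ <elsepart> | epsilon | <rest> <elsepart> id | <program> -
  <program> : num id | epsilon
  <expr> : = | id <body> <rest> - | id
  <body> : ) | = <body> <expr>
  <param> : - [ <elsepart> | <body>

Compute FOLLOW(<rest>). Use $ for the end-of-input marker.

<rest> is the start symbol, so $ ∈ FOLLOW(<rest>).
In <rest> : <expr> num <rest>: <rest> is at the end, add FOLLOW(<rest>) = { $, ), -, =, [, id, num }.
In <elsepart> : num <rest>: <rest> is at the end, add FOLLOW(<elsepart>) = { $, ), -, =, [, id, num }.
In <elsepart> : <rest> <elsepart> id: add FIRST(<elsepart> id) = { ), -, =, [, id, num }.
In <expr> : id <body> <rest> -: add FIRST(-) = { - }.
Union: FOLLOW(<rest>) = { $, ), -, =, [, id, num }.

{ $, ), -, =, [, id, num }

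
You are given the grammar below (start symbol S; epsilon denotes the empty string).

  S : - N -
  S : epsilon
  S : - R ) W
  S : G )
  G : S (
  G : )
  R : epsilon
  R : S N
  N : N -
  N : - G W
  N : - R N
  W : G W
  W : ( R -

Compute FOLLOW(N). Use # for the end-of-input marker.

{ ), - }

In S : - N -: add FIRST(-) = { - }.
In R : S N: N is at the end, add FOLLOW(R) = { ), - }.
In N : N -: add FIRST(-) = { - }.
In N : - R N: N is at the end, add FOLLOW(N) = { ), - }.
Union: FOLLOW(N) = { ), - }.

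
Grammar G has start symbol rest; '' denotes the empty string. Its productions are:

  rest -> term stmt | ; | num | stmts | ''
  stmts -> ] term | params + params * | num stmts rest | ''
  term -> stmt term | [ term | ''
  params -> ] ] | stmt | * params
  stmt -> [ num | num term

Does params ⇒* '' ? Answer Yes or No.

Nullable nonterminals: rest, stmts, term.
No production of params has an RHS whose symbols are all nullable, so params is not nullable.

No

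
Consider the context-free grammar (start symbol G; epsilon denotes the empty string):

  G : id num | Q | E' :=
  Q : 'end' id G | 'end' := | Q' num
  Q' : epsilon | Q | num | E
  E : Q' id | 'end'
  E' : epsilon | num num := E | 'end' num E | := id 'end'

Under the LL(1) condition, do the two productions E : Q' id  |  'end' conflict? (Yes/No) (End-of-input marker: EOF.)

Yes

FIRST(Q' id) = { 'end', id, num } and FIRST('end') = { 'end' }.
Both contain 'end', so the two alternatives are not disjoint — LL(1) conflict.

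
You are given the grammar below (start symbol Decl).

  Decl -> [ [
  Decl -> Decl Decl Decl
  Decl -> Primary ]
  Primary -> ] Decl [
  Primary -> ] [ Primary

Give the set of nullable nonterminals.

{ } (none)

No nonterminal has an empty production or an RHS whose symbols are all nullable.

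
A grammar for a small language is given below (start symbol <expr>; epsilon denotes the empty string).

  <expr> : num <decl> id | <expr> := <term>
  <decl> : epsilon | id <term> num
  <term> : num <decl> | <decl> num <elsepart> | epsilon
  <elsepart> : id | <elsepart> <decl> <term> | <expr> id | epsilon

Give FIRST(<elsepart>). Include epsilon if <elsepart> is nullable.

{ id, num, epsilon }

<elsepart> : id contributes {id}.
From <elsepart> : <elsepart> <decl> <term>: <elsepart>, <decl>, <term> nullable, take FIRST(<elsepart>) ∪ FIRST(<decl>) ∪ FIRST(<term>) = { id, num }; also epsilon since the whole RHS is nullable.
From <elsepart> : <expr> id: add FIRST(<expr>) = { num }.
<elsepart> : epsilon contributes epsilon.
Union: FIRST(<elsepart>) = { id, num, epsilon }.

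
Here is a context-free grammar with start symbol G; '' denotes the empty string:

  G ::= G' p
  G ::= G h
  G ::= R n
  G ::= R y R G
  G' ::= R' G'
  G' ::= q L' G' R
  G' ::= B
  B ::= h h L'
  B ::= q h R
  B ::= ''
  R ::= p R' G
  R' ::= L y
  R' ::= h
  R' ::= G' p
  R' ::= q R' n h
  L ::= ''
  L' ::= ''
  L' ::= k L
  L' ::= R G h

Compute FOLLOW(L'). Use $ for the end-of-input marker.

In G' ::= q L' G' R: add FIRST(G' R) = { h, p, q, y }.
In B ::= h h L': L' is at the end, add FOLLOW(B) = { p }.
Union: FOLLOW(L') = { h, p, q, y }.

{ h, p, q, y }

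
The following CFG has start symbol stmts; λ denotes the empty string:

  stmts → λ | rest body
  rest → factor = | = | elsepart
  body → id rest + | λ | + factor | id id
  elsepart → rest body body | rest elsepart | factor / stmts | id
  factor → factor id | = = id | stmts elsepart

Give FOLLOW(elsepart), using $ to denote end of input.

{ $, +, /, =, id }

In rest → elsepart: elsepart is at the end, add FOLLOW(rest) = { $, +, /, =, id }.
In elsepart → rest elsepart: elsepart is at the end, add FOLLOW(elsepart) = { $, +, /, =, id }.
In factor → stmts elsepart: elsepart is at the end, add FOLLOW(factor) = { $, +, /, =, id }.
Union: FOLLOW(elsepart) = { $, +, /, =, id }.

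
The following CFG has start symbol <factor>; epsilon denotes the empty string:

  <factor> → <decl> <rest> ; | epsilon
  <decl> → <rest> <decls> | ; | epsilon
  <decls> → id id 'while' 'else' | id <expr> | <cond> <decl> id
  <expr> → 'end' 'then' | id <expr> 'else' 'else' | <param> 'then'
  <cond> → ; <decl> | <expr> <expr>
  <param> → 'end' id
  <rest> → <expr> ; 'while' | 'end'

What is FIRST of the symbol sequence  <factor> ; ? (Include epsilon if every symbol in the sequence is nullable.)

Add FIRST(<factor>)\{epsilon} = { 'end', ;, id }; <factor> is nullable, continue.
; is a terminal; add {;} and stop.

{ 'end', ;, id }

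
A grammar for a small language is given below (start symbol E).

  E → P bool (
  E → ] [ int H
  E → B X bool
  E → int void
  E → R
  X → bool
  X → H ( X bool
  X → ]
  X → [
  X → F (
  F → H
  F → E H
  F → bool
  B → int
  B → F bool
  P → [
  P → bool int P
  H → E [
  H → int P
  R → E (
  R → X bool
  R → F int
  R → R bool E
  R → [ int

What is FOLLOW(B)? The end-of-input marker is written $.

In E → B X bool: add FIRST(X bool) = { [, ], bool, int }.
Union: FOLLOW(B) = { [, ], bool, int }.

{ [, ], bool, int }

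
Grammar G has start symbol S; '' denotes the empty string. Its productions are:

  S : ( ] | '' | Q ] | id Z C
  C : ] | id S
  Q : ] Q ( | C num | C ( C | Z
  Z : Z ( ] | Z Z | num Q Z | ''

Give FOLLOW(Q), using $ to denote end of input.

In S : Q ]: add FIRST(]) = { ] }.
In Q : ] Q (: add FIRST(() = { ( }.
In Z : num Q Z: add FIRST(Z)\{''} = { (, num }.
  Since Z is nullable, also add FOLLOW(Z) = { (, ], id, num }.
Union: FOLLOW(Q) = { (, ], id, num }.

{ (, ], id, num }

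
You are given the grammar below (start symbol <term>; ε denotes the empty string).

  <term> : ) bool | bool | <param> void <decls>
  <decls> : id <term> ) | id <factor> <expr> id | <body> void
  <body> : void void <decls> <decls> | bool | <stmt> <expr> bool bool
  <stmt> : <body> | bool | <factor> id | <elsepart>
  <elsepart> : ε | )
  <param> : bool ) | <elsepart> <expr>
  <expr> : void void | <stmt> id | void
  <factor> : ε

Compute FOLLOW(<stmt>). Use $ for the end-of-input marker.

In <body> : <stmt> <expr> bool bool: add FIRST(<expr> bool bool) = { ), bool, id, void }.
In <expr> : <stmt> id: add FIRST(id) = { id }.
Union: FOLLOW(<stmt>) = { ), bool, id, void }.

{ ), bool, id, void }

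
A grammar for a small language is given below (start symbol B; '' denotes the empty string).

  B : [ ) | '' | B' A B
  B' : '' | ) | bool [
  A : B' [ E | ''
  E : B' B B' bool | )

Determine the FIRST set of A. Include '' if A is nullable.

From A : B' [ E: B' nullable, take FIRST(B') ∪ {[} = { ), [, bool }.
A : '' contributes ''.
Union: FIRST(A) = { ), [, bool, '' }.

{ ), [, bool, '' }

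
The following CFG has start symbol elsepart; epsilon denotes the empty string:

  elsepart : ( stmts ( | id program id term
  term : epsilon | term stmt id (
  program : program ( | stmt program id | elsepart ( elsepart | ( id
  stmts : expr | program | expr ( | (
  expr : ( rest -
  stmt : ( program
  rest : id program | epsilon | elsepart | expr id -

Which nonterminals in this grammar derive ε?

{ rest, term }

Directly nullable (have an epsilon-production): term, rest.
No other nonterminal has a production whose RHS symbols are all nullable.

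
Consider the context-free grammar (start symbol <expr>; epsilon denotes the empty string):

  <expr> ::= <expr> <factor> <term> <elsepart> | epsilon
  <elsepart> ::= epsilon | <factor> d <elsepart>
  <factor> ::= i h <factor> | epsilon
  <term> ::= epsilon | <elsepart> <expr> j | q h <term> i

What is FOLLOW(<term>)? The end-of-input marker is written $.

In <expr> ::= <expr> <factor> <term> <elsepart>: add FIRST(<elsepart>)\{epsilon} = { d, i }.
  Since <elsepart> is nullable, also add FOLLOW(<expr>) = { $, d, i, j, q }.
In <term> ::= q h <term> i: add FIRST(i) = { i }.
Union: FOLLOW(<term>) = { $, d, i, j, q }.

{ $, d, i, j, q }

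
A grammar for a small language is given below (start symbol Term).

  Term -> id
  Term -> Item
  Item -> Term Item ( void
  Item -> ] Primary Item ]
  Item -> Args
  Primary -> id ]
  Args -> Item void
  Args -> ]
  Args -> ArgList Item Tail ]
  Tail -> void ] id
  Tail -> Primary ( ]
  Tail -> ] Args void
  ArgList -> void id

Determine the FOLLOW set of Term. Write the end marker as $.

{ $, ], id, void }

Term is the start symbol, so $ ∈ FOLLOW(Term).
In Item -> Term Item ( void: add FIRST(Item ( void) = { ], id, void }.
Union: FOLLOW(Term) = { $, ], id, void }.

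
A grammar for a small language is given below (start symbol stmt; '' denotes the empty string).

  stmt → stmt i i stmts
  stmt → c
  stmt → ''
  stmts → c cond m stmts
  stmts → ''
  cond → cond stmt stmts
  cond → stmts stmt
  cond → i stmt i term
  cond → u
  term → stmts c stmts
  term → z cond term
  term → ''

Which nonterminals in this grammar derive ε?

{ cond, stmt, stmts, term }

Directly nullable (have an ''-production): stmt, stmts, term.
cond → cond stmt stmts with every symbol nullable, so cond is nullable.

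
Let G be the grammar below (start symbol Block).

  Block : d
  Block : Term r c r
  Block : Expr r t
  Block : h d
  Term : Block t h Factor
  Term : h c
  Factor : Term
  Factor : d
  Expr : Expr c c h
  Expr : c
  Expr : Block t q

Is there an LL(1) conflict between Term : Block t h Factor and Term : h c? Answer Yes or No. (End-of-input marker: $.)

FIRST(Block t h Factor) = { c, d, h } and FIRST(h c) = { h }.
Both contain h, so the two alternatives are not disjoint — LL(1) conflict.

Yes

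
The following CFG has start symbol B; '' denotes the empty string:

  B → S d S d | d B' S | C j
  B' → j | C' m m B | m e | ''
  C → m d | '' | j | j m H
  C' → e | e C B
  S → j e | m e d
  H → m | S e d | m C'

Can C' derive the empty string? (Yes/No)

No

Nullable nonterminals: B', C.
No production of C' has an RHS whose symbols are all nullable, so C' is not nullable.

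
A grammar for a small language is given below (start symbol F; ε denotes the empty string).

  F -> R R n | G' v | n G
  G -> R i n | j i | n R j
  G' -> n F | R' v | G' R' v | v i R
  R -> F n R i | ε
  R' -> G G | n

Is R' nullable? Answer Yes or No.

Nullable nonterminals: R.
No production of R' has an RHS whose symbols are all nullable, so R' is not nullable.

No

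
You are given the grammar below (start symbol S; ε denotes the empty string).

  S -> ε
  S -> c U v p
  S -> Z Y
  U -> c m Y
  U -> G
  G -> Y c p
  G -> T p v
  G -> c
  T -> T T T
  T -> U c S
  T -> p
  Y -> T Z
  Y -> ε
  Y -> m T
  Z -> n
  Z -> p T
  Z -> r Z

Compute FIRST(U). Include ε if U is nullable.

U -> c m Y contributes {c}.
From U -> G: add FIRST(G) = { c, m, p }.
Union: FIRST(U) = { c, m, p }.

{ c, m, p }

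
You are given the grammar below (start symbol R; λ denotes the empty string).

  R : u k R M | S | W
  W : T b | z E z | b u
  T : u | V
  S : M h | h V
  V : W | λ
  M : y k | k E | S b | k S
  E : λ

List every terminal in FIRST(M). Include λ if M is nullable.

M : y k contributes {y}.
M : k E contributes {k}.
From M : S b: add FIRST(S) = { h, k, y }.
M : k S contributes {k}.
Union: FIRST(M) = { h, k, y }.

{ h, k, y }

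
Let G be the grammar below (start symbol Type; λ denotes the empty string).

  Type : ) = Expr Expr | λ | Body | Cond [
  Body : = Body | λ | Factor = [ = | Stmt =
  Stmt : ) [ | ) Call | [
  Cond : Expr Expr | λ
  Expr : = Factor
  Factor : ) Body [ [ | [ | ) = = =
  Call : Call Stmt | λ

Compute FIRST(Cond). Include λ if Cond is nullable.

From Cond : Expr Expr: add FIRST(Expr) = { = }.
Cond : λ contributes λ.
Union: FIRST(Cond) = { =, λ }.

{ =, λ }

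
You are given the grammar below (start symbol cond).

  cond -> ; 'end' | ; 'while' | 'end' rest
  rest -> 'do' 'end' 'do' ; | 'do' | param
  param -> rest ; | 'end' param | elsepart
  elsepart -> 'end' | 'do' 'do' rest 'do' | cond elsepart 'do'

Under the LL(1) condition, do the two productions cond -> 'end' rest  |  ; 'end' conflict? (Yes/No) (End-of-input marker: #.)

FIRST('end' rest) = { 'end' } and FIRST(; 'end') = { ; }.
The FIRST sets are disjoint and neither alternative is nullable — no conflict.

No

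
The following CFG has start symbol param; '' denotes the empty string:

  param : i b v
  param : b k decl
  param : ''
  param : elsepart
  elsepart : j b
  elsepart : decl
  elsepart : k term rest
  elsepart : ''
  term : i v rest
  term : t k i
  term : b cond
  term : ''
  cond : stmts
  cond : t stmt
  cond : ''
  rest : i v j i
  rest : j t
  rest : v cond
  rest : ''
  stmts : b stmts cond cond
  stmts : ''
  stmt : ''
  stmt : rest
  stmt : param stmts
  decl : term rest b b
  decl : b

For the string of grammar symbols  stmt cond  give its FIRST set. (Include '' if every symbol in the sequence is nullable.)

Add FIRST(stmt)\{''} = { b, i, j, k, t, v }; stmt is nullable, continue.
Add FIRST(cond)\{''} = { b, t }; cond is nullable, continue.
Every symbol is nullable, so include ''.

{ b, i, j, k, t, v, '' }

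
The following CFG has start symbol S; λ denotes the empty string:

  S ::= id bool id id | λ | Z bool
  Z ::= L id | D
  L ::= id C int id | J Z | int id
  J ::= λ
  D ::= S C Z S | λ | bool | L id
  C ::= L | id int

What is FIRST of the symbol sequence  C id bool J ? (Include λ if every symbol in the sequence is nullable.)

Add FIRST(C)\{λ} = { bool, id, int }; C is nullable, continue.
id is a terminal; add {id} and stop.

{ bool, id, int }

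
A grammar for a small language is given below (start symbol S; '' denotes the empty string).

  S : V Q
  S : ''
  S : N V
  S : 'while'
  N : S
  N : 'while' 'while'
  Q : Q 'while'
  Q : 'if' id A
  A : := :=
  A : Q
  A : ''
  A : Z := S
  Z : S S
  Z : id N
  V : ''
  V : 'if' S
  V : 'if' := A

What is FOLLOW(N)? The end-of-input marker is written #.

In S : N V: add FIRST(V)\{''} = { 'if' }.
  Since V is nullable, also add FOLLOW(S) = { #, 'if', 'while', := }.
In Z : id N: N is at the end, add FOLLOW(Z) = { := }.
Union: FOLLOW(N) = { #, 'if', 'while', := }.

{ #, 'if', 'while', := }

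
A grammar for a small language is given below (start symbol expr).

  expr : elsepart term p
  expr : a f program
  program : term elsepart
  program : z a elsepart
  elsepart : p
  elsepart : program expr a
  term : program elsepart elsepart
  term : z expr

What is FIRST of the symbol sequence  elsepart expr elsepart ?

{ p, z }

Add FIRST(elsepart) = { p, z }; elsepart is not nullable, stop.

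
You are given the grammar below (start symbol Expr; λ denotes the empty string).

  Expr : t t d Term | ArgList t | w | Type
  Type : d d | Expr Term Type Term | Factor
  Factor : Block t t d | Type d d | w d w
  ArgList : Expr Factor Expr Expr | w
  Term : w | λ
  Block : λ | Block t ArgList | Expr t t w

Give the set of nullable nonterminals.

{ Block, Term }

Directly nullable (have an λ-production): Term, Block.
No other nonterminal has a production whose RHS symbols are all nullable.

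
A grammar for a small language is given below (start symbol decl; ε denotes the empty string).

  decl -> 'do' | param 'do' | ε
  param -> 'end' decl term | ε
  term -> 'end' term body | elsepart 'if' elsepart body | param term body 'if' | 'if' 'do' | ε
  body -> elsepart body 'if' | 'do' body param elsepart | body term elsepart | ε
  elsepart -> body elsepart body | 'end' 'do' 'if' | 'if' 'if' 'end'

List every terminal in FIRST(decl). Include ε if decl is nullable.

decl -> 'do' contributes {'do'}.
From decl -> param 'do': param nullable, take FIRST(param) ∪ {'do'} = { 'do', 'end' }.
decl -> ε contributes ε.
Union: FIRST(decl) = { 'do', 'end', ε }.

{ 'do', 'end', ε }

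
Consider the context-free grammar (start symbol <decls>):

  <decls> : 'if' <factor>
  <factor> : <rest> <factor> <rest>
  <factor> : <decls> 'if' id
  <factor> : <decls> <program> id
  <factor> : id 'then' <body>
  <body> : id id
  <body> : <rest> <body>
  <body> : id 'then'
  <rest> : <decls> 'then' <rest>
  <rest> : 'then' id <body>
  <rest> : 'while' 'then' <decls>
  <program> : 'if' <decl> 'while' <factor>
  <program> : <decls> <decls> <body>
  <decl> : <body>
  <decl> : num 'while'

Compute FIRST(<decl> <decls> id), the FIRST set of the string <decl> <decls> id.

{ 'if', 'then', 'while', id, num }

Add FIRST(<decl>) = { 'if', 'then', 'while', id, num }; <decl> is not nullable, stop.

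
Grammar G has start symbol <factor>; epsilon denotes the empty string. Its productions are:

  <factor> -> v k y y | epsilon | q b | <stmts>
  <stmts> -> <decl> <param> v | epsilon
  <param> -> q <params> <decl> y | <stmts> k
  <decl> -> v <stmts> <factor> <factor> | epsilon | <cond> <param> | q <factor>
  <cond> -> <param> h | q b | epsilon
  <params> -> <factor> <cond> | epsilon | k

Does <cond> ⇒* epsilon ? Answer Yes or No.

<cond> has an epsilon-production, so <cond> ⇒ epsilon.

Yes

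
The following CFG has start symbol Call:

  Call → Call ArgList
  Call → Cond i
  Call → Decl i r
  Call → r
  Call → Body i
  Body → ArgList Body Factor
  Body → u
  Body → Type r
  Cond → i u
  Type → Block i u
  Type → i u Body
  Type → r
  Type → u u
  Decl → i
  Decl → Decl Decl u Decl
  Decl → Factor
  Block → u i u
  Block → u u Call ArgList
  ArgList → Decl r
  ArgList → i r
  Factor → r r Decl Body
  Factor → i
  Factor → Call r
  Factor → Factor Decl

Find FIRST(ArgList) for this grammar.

{ i, r, u }

From ArgList → Decl r: add FIRST(Decl) = { i, r, u }.
ArgList → i r contributes {i}.
Union: FIRST(ArgList) = { i, r, u }.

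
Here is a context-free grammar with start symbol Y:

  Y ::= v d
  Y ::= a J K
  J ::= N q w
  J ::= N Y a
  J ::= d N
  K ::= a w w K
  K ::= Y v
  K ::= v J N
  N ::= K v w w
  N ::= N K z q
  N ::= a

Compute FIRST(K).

K ::= a w w K contributes {a}.
From K ::= Y v: add FIRST(Y) = { a, v }.
K ::= v J N contributes {v}.
Union: FIRST(K) = { a, v }.

{ a, v }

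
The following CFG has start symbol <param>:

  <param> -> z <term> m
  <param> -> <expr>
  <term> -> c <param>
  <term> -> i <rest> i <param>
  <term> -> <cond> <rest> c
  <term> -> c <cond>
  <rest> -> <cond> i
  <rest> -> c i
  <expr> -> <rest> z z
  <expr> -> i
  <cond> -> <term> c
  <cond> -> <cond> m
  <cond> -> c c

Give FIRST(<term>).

{ c, i }

<term> -> c <param> contributes {c}.
<term> -> i <rest> i <param> contributes {i}.
From <term> -> <cond> <rest> c: add FIRST(<cond>) = { c, i }.
<term> -> c <cond> contributes {c}.
Union: FIRST(<term>) = { c, i }.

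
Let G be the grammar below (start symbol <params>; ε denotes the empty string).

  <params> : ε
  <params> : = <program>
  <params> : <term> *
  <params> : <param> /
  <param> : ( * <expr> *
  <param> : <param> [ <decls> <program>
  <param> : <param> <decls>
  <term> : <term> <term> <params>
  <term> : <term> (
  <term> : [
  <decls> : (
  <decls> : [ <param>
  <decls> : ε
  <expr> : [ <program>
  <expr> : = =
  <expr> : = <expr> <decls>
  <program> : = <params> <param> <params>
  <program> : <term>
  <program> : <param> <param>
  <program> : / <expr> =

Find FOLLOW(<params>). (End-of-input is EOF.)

{ EOF, (, *, /, =, [ }

<params> is the start symbol, so EOF ∈ FOLLOW(<params>).
In <term> : <term> <term> <params>: <params> is at the end, add FOLLOW(<term>) = { EOF, (, *, /, =, [ }.
In <program> : = <params> <param> <params>: add FIRST(<param> <params>) = { ( }.
In <program> : = <params> <param> <params>: <params> is at the end, add FOLLOW(<program>) = { EOF, (, *, /, =, [ }.
Union: FOLLOW(<params>) = { EOF, (, *, /, =, [ }.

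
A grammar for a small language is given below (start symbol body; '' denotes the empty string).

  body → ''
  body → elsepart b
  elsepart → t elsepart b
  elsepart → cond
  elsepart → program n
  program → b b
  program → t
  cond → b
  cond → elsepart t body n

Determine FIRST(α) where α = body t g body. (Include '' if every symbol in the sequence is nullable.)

Add FIRST(body)\{''} = { b, t }; body is nullable, continue.
t is a terminal; add {t} and stop.

{ b, t }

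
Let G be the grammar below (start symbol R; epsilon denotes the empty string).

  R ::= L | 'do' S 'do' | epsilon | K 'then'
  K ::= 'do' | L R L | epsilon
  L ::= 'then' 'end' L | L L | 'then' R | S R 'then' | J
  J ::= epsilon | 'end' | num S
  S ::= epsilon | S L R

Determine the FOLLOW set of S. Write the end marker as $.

In R ::= 'do' S 'do': add FIRST('do') = { 'do' }.
In L ::= S R 'then': add FIRST(R 'then') = { 'do', 'end', 'then', num }.
In J ::= num S: S is at the end, add FOLLOW(J) = { $, 'do', 'end', 'then', num }.
In S ::= S L R: add FIRST(L R)\{epsilon} = { 'do', 'end', 'then', num }.
  Since L R is nullable, also add FOLLOW(S) = { $, 'do', 'end', 'then', num }.
Union: FOLLOW(S) = { $, 'do', 'end', 'then', num }.

{ $, 'do', 'end', 'then', num }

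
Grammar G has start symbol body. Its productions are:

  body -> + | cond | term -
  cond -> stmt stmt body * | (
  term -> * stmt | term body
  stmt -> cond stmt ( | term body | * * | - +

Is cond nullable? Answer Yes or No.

No nonterminal in this grammar is nullable.
No production of cond has an RHS whose symbols are all nullable, so cond is not nullable.

No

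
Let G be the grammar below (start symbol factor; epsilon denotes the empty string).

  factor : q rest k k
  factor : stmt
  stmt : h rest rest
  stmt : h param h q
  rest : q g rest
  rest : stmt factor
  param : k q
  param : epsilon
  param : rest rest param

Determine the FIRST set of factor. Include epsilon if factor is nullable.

factor : q rest k k contributes {q}.
From factor : stmt: add FIRST(stmt) = { h }.
Union: FIRST(factor) = { h, q }.

{ h, q }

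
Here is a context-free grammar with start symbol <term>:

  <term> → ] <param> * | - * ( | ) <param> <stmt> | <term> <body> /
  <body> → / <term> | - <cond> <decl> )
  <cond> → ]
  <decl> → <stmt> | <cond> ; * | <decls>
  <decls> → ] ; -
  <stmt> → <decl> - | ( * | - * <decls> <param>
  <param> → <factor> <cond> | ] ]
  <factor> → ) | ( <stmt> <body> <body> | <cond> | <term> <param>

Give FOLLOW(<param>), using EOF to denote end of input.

{ EOF, (, ), *, -, /, ] }

In <term> → ] <param> *: add FIRST(*) = { * }.
In <term> → ) <param> <stmt>: add FIRST(<stmt>) = { (, -, ] }.
In <stmt> → - * <decls> <param>: <param> is at the end, add FOLLOW(<stmt>) = { EOF, (, ), -, /, ] }.
In <factor> → <term> <param>: <param> is at the end, add FOLLOW(<factor>) = { ] }.
Union: FOLLOW(<param>) = { EOF, (, ), *, -, /, ] }.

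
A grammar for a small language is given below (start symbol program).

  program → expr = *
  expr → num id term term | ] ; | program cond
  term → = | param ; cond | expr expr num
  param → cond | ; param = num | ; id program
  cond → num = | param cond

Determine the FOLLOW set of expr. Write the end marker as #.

In program → expr = *: add FIRST(= *) = { = }.
In term → expr expr num: add FIRST(expr num) = { ], num }.
In term → expr expr num: add FIRST(num) = { num }.
Union: FOLLOW(expr) = { =, ], num }.

{ =, ], num }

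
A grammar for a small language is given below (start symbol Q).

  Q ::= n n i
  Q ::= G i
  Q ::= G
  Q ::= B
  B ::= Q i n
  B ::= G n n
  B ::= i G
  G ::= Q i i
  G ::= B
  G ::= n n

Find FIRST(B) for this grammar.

{ i, n }

From B ::= Q i n: add FIRST(Q) = { i, n }.
From B ::= G n n: add FIRST(G) = { i, n }.
B ::= i G contributes {i}.
Union: FIRST(B) = { i, n }.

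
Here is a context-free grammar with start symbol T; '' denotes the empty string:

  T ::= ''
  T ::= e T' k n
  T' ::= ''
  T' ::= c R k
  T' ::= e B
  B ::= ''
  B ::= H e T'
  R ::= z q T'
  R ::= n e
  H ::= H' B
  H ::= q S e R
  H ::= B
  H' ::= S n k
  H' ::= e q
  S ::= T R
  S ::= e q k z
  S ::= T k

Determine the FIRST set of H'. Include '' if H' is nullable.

From H' ::= S n k: add FIRST(S) = { e, k, n, z }.
H' ::= e q contributes {e}.
Union: FIRST(H') = { e, k, n, z }.

{ e, k, n, z }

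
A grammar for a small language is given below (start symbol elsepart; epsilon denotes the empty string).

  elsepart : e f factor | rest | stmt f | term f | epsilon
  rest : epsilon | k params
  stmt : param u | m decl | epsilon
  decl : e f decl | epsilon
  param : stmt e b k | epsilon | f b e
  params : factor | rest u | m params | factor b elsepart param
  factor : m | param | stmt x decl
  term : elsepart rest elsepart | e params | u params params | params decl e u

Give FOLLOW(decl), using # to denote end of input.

{ #, b, e, f, k, m, u, x }

In stmt : m decl: decl is at the end, add FOLLOW(stmt) = { e, f, x }.
In decl : e f decl: decl is at the end, add FOLLOW(decl) = { #, b, e, f, k, m, u, x }.
In factor : stmt x decl: decl is at the end, add FOLLOW(factor) = { #, b, e, f, k, m, u, x }.
In term : params decl e u: add FIRST(e u) = { e }.
Union: FOLLOW(decl) = { #, b, e, f, k, m, u, x }.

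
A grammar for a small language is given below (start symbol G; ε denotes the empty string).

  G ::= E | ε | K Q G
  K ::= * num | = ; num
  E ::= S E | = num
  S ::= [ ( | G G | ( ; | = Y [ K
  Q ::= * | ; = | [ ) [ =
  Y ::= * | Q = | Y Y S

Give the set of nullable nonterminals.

{ G, S }

Directly nullable (have an ε-production): G.
S ::= G G with every symbol nullable, so S is nullable.
No other nonterminal has a production whose RHS symbols are all nullable.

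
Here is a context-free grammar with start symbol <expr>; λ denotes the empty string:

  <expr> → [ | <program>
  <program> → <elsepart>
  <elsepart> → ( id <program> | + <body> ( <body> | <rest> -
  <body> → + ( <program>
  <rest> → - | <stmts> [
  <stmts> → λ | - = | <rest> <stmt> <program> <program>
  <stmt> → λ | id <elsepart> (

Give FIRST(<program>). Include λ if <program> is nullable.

{ (, +, -, [ }

From <program> → <elsepart>: add FIRST(<elsepart>) = { (, +, -, [ }.
Union: FIRST(<program>) = { (, +, -, [ }.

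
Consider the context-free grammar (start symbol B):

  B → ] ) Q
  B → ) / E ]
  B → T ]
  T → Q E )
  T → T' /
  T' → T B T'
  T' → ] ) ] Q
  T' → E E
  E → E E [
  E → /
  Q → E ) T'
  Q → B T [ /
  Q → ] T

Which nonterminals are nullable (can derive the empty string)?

No nonterminal has an empty production or an RHS whose symbols are all nullable.

{ } (none)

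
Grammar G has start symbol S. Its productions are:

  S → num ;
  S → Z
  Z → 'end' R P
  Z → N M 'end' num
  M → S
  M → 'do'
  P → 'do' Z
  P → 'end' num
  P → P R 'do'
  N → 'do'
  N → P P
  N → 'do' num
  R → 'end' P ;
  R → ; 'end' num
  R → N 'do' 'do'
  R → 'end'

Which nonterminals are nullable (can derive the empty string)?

{ } (none)

No nonterminal has an empty production or an RHS whose symbols are all nullable.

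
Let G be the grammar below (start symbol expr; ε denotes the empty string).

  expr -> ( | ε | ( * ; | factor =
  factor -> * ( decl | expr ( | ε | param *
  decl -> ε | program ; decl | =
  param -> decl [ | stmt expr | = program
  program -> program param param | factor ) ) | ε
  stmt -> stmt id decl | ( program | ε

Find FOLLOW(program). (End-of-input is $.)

{ (, ), *, ;, =, [, id }

In decl -> program ; decl: add FIRST(; decl) = { ; }.
In param -> = program: program is at the end, add FOLLOW(param) = { (, ), *, ;, =, [, id }.
In program -> program param param: add FIRST(param param)\{ε} = { (, ), *, ;, =, [, id }.
  Since param param is nullable, also add FOLLOW(program) = { (, ), *, ;, =, [, id }.
In stmt -> ( program: program is at the end, add FOLLOW(stmt) = { (, ), *, ;, =, [, id }.
Union: FOLLOW(program) = { (, ), *, ;, =, [, id }.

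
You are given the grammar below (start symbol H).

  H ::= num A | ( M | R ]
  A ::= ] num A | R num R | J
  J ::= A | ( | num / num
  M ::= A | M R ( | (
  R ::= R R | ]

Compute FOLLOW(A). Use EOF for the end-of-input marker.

{ EOF, ] }

In H ::= num A: A is at the end, add FOLLOW(H) = { EOF }.
In A ::= ] num A: A is at the end, add FOLLOW(A) = { EOF, ] }.
In J ::= A: A is at the end, add FOLLOW(J) = { EOF, ] }.
In M ::= A: A is at the end, add FOLLOW(M) = { EOF, ] }.
Union: FOLLOW(A) = { EOF, ] }.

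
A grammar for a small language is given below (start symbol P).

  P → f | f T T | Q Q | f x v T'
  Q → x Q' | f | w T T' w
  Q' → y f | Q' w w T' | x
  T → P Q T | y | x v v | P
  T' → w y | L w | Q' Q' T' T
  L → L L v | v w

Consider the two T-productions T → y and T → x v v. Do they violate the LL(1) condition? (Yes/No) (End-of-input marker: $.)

FIRST(y) = { y } and FIRST(x v v) = { x }.
The FIRST sets are disjoint and neither alternative is nullable — no conflict.

No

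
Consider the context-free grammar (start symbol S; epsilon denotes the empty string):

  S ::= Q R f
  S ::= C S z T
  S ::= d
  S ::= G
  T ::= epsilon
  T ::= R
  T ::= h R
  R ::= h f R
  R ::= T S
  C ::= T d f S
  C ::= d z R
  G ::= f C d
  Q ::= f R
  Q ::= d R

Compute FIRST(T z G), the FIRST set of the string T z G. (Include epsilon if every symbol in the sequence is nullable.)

{ d, f, h, z }

Add FIRST(T)\{epsilon} = { d, f, h }; T is nullable, continue.
z is a terminal; add {z} and stop.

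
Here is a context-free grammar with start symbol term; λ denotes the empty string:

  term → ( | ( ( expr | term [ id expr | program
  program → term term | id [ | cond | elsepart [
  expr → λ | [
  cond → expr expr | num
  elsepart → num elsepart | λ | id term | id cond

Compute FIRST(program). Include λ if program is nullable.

From program → term term: term, term nullable, take FIRST(term) ∪ FIRST(term) = { (, [, id, num }; also λ since the whole RHS is nullable.
program → id [ contributes {id}.
From program → cond: add FIRST(cond) = { [, num, λ } (including λ since cond is nullable).
From program → elsepart [: elsepart nullable, take FIRST(elsepart) ∪ {[} = { [, id, num }.
Union: FIRST(program) = { (, [, id, num, λ }.

{ (, [, id, num, λ }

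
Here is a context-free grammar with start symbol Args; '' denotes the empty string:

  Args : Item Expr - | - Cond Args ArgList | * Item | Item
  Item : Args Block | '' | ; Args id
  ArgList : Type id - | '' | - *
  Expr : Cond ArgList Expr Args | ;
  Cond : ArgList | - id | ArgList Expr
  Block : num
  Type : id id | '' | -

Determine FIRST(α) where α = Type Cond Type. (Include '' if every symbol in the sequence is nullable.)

Add FIRST(Type)\{''} = { -, id }; Type is nullable, continue.
Add FIRST(Cond)\{''} = { -, ;, id }; Cond is nullable, continue.
Add FIRST(Type)\{''} = { -, id }; Type is nullable, continue.
Every symbol is nullable, so include ''.

{ -, ;, id, '' }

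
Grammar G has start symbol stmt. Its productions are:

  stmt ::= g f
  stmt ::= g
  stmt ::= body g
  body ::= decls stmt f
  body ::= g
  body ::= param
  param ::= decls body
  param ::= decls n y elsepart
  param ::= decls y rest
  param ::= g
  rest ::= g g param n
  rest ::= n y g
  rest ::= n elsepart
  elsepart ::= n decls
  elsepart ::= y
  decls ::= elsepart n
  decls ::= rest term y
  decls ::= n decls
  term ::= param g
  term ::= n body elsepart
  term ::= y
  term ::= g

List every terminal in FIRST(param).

{ g, n, y }

From param ::= decls body: add FIRST(decls) = { g, n, y }.
From param ::= decls n y elsepart: add FIRST(decls) = { g, n, y }.
From param ::= decls y rest: add FIRST(decls) = { g, n, y }.
param ::= g contributes {g}.
Union: FIRST(param) = { g, n, y }.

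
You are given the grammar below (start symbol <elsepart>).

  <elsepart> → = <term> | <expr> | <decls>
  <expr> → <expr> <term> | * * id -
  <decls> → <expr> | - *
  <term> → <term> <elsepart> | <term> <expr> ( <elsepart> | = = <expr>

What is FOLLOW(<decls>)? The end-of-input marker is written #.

{ #, (, *, -, = }

In <elsepart> → <decls>: <decls> is at the end, add FOLLOW(<elsepart>) = { #, (, *, -, = }.
Union: FOLLOW(<decls>) = { #, (, *, -, = }.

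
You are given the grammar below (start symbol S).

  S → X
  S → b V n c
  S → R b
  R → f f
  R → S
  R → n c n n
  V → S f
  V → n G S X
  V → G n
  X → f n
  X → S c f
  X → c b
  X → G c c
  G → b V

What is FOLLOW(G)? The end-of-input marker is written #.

In V → n G S X: add FIRST(S X) = { b, c, f, n }.
In V → G n: add FIRST(n) = { n }.
In X → G c c: add FIRST(c c) = { c }.
Union: FOLLOW(G) = { b, c, f, n }.

{ b, c, f, n }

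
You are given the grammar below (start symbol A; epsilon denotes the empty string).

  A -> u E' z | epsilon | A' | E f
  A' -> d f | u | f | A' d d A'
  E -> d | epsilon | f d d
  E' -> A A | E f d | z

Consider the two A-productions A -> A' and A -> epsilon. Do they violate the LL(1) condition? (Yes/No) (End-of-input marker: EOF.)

FIRST(A') = { d, f, u } and FIRST(epsilon) = { epsilon }.
The second alternative is nullable and FOLLOW(A) = { EOF, d, f, u, z } shares d with FIRST of the first — conflict.

Yes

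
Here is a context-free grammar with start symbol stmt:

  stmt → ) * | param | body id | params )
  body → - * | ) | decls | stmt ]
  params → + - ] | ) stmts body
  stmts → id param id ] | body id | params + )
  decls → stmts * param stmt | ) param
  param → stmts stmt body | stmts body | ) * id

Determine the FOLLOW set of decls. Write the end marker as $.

{ $, ), +, -, ], id }

In body → decls: decls is at the end, add FOLLOW(body) = { $, ), +, -, ], id }.
Union: FOLLOW(decls) = { $, ), +, -, ], id }.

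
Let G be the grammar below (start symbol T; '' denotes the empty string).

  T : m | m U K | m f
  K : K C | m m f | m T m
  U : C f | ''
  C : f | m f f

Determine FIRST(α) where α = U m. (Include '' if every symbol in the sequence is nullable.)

{ f, m }

Add FIRST(U)\{''} = { f, m }; U is nullable, continue.
m is a terminal; add {m} and stop.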